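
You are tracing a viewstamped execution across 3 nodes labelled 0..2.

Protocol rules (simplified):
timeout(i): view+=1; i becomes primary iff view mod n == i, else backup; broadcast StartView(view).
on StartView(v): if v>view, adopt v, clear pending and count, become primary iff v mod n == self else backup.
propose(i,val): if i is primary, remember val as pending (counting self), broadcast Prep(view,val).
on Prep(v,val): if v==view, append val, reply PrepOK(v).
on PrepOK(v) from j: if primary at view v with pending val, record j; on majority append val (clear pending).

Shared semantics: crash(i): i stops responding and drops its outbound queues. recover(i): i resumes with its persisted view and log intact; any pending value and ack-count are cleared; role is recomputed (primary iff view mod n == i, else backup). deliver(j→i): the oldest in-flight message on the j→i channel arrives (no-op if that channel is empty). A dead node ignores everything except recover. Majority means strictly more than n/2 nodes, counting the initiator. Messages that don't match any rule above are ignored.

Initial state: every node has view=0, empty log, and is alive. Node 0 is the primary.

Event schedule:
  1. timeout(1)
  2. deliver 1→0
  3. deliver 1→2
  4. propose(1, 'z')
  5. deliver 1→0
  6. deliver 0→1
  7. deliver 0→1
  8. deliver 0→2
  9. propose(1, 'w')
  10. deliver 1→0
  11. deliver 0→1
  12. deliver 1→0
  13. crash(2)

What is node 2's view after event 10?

1

e1 timeout(1): 1[prim,v=1,-]
e2 deliver 1→0: 0[back,v=1,-]
e3 deliver 1→2: 2[back,v=1,-]
e4 propose(1,'z'): ·
e5 deliver 1→0: 0[back,v=1,z]
e6 deliver 0→1: 1[prim,v=1,z]
e7 deliver 0→1: ·
e8 deliver 0→2: ·
e9 propose(1,'w'): ·
e10 deliver 1→0: 0[back,v=1,z,w]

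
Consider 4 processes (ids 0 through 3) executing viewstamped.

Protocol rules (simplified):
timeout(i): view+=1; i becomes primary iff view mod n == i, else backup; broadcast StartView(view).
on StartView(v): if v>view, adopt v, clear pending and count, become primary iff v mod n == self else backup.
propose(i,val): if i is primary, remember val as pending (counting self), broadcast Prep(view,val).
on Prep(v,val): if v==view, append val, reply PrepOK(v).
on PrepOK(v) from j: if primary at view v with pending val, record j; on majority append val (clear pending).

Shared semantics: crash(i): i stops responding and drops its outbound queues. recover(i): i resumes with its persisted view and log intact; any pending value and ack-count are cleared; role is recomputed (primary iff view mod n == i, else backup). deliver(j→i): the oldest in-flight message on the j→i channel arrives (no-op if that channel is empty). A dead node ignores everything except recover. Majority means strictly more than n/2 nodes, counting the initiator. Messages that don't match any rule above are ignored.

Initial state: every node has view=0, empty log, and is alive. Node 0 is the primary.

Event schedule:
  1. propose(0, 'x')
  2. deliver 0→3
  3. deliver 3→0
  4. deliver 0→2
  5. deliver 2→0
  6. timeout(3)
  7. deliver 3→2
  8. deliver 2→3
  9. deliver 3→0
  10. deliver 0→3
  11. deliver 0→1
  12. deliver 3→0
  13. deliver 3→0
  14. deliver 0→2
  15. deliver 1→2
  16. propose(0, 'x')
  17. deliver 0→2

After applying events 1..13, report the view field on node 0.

1

e1 propose(0,'x'): ·
e2 deliver 0→3: 3[back,v=0,x]
e3 deliver 3→0: ·
e4 deliver 0→2: 2[back,v=0,x]
e5 deliver 2→0: 0[prim,v=0,x]
e6 timeout(3): 3[back,v=1,x]
e7 deliver 3→2: 2[back,v=1,x]
e8 deliver 2→3: ·
e9 deliver 3→0: 0[back,v=1,x]
e10 deliver 0→3: ·
e11 deliver 0→1: 1[back,v=0,x]
e12 deliver 3→0: ·
e13 deliver 3→0: ·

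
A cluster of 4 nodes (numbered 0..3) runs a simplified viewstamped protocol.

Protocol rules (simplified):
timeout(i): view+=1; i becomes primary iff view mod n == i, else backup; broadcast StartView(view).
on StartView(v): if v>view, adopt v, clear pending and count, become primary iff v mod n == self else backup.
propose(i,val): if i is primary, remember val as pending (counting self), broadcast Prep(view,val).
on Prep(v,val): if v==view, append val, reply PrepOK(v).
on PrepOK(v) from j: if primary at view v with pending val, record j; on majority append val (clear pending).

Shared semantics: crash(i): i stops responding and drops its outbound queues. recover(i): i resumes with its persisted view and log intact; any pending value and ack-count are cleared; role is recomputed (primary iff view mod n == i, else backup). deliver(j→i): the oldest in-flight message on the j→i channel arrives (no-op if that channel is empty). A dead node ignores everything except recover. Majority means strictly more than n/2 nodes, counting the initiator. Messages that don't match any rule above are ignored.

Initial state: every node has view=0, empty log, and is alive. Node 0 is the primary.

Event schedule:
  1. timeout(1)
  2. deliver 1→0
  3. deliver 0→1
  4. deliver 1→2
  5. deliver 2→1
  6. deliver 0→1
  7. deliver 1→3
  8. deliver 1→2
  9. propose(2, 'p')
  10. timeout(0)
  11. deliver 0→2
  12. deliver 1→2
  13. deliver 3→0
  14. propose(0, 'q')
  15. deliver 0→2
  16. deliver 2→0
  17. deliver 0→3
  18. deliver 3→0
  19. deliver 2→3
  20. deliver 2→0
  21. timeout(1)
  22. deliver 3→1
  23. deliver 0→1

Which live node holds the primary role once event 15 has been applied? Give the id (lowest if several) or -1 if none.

1

[1] timeout(1) → N1(prim v1 [-])
[2] deliver 1→0 → N0(back v1 [-])
[3] deliver 0→1 → ∅
[4] deliver 1→2 → N2(back v1 [-])
[5] deliver 2→1 → ∅
[6] deliver 0→1 → ∅
[7] deliver 1→3 → N3(back v1 [-])
[8] deliver 1→2 → ∅
[9] propose(2,'p') → ∅
[10] timeout(0) → N0(back v2 [-])
[11] deliver 0→2 → N2(prim v2 [-])
[12] deliver 1→2 → ∅
[13] deliver 3→0 → ∅
[14] propose(0,'q') → ∅
[15] deliver 0→2 → ∅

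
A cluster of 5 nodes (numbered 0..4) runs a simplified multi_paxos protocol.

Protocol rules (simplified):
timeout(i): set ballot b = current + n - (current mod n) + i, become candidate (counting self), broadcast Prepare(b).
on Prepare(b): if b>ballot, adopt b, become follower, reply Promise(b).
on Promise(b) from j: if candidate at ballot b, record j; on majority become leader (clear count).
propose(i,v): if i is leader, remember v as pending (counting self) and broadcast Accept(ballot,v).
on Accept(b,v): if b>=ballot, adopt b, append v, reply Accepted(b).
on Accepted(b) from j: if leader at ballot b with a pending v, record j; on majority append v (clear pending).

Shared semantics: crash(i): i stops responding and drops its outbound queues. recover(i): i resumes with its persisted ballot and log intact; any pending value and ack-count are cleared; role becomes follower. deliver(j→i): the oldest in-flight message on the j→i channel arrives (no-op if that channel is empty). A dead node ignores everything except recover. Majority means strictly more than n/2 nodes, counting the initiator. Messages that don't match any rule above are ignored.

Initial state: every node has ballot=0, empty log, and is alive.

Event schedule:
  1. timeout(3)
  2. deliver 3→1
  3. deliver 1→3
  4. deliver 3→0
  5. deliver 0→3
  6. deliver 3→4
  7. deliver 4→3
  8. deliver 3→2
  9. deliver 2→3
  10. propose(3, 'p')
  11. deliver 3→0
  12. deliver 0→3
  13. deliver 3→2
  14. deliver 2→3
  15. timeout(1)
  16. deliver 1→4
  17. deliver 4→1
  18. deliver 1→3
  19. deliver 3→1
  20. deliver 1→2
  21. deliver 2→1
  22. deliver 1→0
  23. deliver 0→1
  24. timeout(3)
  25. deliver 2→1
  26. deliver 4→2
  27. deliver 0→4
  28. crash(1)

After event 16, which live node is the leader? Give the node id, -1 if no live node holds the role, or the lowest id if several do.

1. timeout(3):  <3:cand b8 ->
2. deliver 3→1:  <1:foll b8 ->
3. deliver 1→3:  nop
4. deliver 3→0:  <0:foll b8 ->
5. deliver 0→3:  <3:lead b8 ->
6. deliver 3→4:  <4:foll b8 ->
7. deliver 4→3:  nop
8. deliver 3→2:  <2:foll b8 ->
9. deliver 2→3:  nop
10. propose(3,'p'):  nop
11. deliver 3→0:  <0:foll b8 p>
12. deliver 0→3:  nop
13. deliver 3→2:  <2:foll b8 p>
14. deliver 2→3:  <3:lead b8 p>
15. timeout(1):  <1:cand b11 ->
16. deliver 1→4:  <4:foll b11 ->

3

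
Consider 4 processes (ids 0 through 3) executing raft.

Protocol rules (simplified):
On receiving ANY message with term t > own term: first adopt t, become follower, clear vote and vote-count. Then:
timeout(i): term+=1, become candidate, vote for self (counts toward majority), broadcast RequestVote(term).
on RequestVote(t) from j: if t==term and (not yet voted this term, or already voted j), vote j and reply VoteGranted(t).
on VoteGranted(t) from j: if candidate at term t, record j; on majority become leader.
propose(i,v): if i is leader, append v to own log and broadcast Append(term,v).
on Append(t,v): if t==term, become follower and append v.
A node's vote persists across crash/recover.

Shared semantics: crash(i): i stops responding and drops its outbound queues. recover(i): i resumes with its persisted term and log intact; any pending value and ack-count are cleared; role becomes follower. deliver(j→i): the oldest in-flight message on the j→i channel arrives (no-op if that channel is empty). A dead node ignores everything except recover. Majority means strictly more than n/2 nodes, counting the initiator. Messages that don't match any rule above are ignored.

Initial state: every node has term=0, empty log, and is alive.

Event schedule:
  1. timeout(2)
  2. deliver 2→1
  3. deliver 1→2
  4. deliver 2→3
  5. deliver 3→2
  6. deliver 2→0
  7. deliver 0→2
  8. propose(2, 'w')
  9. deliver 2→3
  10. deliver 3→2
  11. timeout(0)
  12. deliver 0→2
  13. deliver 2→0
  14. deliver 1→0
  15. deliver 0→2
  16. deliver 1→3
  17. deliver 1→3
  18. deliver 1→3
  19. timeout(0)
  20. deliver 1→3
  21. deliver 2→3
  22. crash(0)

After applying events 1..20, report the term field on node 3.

step 1 timeout(2): 2={cand,t=1,log=-}
step 2 deliver 2→1: 1={foll,t=1,log=-}
step 3 deliver 1→2: —
step 4 deliver 2→3: 3={foll,t=1,log=-}
step 5 deliver 3→2: 2={lead,t=1,log=-}
step 6 deliver 2→0: 0={foll,t=1,log=-}
step 7 deliver 0→2: —
step 8 propose(2,'w'): 2={lead,t=1,log=w}
step 9 deliver 2→3: 3={foll,t=1,log=w}
step 10 deliver 3→2: —
step 11 timeout(0): 0={cand,t=2,log=-}
step 12 deliver 0→2: 2={foll,t=2,log=w}
step 13 deliver 2→0: —
step 14 deliver 1→0: —
step 15 deliver 0→2: —
step 16 deliver 1→3: —
step 17 deliver 1→3: —
step 18 deliver 1→3: —
step 19 timeout(0): 0={cand,t=3,log=-}
step 20 deliver 1→3: —

1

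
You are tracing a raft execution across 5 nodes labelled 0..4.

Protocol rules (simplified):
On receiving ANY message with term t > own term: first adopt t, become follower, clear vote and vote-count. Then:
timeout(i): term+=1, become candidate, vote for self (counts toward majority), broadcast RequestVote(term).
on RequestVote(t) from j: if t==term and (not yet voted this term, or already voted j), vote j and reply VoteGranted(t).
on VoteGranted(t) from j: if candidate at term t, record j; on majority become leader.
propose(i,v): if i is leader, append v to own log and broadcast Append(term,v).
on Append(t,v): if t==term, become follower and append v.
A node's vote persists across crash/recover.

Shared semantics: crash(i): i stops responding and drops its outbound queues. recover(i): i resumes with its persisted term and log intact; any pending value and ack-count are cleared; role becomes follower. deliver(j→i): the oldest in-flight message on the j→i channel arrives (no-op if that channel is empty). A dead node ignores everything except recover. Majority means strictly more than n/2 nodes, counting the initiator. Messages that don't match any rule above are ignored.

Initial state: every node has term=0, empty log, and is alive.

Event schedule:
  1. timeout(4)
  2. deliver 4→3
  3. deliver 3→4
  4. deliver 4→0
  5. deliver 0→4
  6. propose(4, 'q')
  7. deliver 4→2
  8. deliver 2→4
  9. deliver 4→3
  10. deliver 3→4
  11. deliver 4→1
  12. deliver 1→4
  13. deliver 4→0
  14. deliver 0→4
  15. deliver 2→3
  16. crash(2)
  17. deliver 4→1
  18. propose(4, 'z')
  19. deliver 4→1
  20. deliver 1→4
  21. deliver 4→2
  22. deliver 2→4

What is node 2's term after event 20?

1. timeout(4):  <4:cand t1 ->
2. deliver 4→3:  <3:foll t1 ->
3. deliver 3→4:  nop
4. deliver 4→0:  <0:foll t1 ->
5. deliver 0→4:  <4:lead t1 ->
6. propose(4,'q'):  <4:lead t1 q>
7. deliver 4→2:  <2:foll t1 ->
8. deliver 2→4:  nop
9. deliver 4→3:  <3:foll t1 q>
10. deliver 3→4:  nop
11. deliver 4→1:  <1:foll t1 ->
12. deliver 1→4:  nop
13. deliver 4→0:  <0:foll t1 q>
14. deliver 0→4:  nop
15. deliver 2→3:  nop
16. crash(2):  <2:✗foll t1 ->
17. deliver 4→1:  <1:foll t1 q>
18. propose(4,'z'):  <4:lead t1 q,z>
19. deliver 4→1:  <1:foll t1 q,z>
20. deliver 1→4:  nop

1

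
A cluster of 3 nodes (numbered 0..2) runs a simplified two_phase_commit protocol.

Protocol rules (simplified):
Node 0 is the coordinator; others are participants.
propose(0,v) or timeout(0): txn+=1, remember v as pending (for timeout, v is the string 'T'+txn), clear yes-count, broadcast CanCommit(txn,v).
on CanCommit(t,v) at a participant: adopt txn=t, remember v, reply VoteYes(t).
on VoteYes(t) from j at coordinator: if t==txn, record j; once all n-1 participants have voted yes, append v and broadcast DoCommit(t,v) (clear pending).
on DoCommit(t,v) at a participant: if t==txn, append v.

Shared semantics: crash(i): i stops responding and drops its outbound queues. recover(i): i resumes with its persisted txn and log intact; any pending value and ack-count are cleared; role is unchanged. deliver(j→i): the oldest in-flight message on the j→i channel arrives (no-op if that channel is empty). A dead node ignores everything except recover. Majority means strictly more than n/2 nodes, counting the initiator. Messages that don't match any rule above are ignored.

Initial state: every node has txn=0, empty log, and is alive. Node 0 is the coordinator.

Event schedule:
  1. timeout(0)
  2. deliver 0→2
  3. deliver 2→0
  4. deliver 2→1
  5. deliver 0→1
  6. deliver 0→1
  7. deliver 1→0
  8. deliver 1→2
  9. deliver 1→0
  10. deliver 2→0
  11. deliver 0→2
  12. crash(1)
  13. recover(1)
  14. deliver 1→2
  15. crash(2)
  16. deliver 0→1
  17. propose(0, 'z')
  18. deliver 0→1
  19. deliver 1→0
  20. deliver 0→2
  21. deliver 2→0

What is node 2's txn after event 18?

1

step 1 timeout(0): 0={coor,t=1,log=-}
step 2 deliver 0→2: 2={part,t=1,log=-}
step 3 deliver 2→0: —
step 4 deliver 2→1: —
step 5 deliver 0→1: 1={part,t=1,log=-}
step 6 deliver 0→1: —
step 7 deliver 1→0: 0={coor,t=1,log=T1}
step 8 deliver 1→2: —
step 9 deliver 1→0: —
step 10 deliver 2→0: —
step 11 deliver 0→2: 2={part,t=1,log=T1}
step 12 crash(1): 1={✗part,t=1,log=-}
step 13 recover(1): 1={part,t=1,log=-}
step 14 deliver 1→2: —
step 15 crash(2): 2={✗part,t=1,log=T1}
step 16 deliver 0→1: 1={part,t=1,log=T1}
step 17 propose(0,'z'): 0={coor,t=2,log=T1}
step 18 deliver 0→1: 1={part,t=2,log=T1}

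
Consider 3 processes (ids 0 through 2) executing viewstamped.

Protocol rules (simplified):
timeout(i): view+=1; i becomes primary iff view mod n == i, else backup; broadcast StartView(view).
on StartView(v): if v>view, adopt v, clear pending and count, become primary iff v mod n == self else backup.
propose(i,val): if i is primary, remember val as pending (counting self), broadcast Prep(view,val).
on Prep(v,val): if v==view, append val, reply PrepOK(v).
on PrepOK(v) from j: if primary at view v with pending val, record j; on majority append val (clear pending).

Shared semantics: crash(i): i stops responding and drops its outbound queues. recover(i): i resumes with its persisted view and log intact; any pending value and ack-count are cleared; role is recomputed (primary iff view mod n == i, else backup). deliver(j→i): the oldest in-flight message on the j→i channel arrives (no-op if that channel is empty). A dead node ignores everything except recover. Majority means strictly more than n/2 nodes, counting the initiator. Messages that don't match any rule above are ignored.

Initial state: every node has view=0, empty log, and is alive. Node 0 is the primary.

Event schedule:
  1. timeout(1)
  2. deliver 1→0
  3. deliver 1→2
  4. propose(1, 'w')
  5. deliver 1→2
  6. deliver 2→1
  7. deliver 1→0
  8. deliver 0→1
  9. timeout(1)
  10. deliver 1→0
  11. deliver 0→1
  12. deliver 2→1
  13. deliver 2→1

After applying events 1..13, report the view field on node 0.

step 1 timeout(1): 1={prim,v=1,log=-}
step 2 deliver 1→0: 0={back,v=1,log=-}
step 3 deliver 1→2: 2={back,v=1,log=-}
step 4 propose(1,'w'): —
step 5 deliver 1→2: 2={back,v=1,log=w}
step 6 deliver 2→1: 1={prim,v=1,log=w}
step 7 deliver 1→0: 0={back,v=1,log=w}
step 8 deliver 0→1: —
step 9 timeout(1): 1={back,v=2,log=w}
step 10 deliver 1→0: 0={back,v=2,log=w}
step 11 deliver 0→1: —
step 12 deliver 2→1: —
step 13 deliver 2→1: —

2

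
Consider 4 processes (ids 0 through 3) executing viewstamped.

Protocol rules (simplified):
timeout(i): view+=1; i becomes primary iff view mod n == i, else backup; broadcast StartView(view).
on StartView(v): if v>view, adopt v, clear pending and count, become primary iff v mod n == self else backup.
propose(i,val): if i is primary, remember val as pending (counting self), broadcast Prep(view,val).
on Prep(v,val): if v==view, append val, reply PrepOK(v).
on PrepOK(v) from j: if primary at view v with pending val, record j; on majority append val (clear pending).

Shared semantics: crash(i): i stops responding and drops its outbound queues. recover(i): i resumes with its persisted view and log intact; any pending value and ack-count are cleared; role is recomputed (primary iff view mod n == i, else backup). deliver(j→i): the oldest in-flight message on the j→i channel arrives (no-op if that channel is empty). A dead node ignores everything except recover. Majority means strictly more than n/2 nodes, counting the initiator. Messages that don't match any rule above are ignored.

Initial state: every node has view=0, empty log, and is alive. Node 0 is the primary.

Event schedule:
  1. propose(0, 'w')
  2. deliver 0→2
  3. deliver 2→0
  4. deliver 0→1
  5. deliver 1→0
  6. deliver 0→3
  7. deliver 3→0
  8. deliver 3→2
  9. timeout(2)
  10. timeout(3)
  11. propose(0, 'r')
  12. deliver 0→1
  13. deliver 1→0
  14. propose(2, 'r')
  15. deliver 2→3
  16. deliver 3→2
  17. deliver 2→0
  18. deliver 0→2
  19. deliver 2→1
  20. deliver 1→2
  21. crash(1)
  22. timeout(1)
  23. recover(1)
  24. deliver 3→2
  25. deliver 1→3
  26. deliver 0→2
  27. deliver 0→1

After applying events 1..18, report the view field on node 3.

after 1 — propose(0,'w'): ·
after 2 — deliver 0→2: n2:back/v0/[w]
after 3 — deliver 2→0: ·
after 4 — deliver 0→1: n1:back/v0/[w]
after 5 — deliver 1→0: n0:prim/v0/[w]
after 6 — deliver 0→3: n3:back/v0/[w]
after 7 — deliver 3→0: ·
after 8 — deliver 3→2: ·
after 9 — timeout(2): n2:back/v1/[w]
after 10 — timeout(3): n3:back/v1/[w]
after 11 — propose(0,'r'): ·
after 12 — deliver 0→1: n1:back/v0/[w,r]
after 13 — deliver 1→0: ·
after 14 — propose(2,'r'): ·
after 15 — deliver 2→3: ·
after 16 — deliver 3→2: ·
after 17 — deliver 2→0: n0:back/v1/[w]
after 18 — deliver 0→2: ·

1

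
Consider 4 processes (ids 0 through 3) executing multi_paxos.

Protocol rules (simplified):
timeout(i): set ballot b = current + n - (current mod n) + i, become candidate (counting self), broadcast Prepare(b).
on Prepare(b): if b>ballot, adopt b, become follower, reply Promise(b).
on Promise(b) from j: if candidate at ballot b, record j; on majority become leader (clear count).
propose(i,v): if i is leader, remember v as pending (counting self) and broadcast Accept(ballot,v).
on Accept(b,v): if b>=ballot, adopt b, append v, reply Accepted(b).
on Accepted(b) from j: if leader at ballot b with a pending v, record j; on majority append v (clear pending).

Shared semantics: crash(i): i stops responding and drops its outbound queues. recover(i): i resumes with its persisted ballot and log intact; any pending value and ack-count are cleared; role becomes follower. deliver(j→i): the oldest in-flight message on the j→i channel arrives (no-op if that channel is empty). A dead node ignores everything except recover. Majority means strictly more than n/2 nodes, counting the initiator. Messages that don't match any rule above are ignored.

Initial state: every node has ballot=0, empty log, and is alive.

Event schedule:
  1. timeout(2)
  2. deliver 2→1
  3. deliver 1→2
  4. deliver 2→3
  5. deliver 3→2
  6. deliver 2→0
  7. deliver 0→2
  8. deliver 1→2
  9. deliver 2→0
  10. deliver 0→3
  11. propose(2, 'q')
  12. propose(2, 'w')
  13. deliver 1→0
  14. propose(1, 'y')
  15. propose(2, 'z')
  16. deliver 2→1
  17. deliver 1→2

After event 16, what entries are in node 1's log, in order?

q

after 1 — timeout(2): n2:cand/b6/[-]
after 2 — deliver 2→1: n1:foll/b6/[-]
after 3 — deliver 1→2: ·
after 4 — deliver 2→3: n3:foll/b6/[-]
after 5 — deliver 3→2: n2:lead/b6/[-]
after 6 — deliver 2→0: n0:foll/b6/[-]
after 7 — deliver 0→2: ·
after 8 — deliver 1→2: ·
after 9 — deliver 2→0: ·
after 10 — deliver 0→3: ·
after 11 — propose(2,'q'): ·
after 12 — propose(2,'w'): ·
after 13 — deliver 1→0: ·
after 14 — propose(1,'y'): ·
after 15 — propose(2,'z'): ·
after 16 — deliver 2→1: n1:foll/b6/[q]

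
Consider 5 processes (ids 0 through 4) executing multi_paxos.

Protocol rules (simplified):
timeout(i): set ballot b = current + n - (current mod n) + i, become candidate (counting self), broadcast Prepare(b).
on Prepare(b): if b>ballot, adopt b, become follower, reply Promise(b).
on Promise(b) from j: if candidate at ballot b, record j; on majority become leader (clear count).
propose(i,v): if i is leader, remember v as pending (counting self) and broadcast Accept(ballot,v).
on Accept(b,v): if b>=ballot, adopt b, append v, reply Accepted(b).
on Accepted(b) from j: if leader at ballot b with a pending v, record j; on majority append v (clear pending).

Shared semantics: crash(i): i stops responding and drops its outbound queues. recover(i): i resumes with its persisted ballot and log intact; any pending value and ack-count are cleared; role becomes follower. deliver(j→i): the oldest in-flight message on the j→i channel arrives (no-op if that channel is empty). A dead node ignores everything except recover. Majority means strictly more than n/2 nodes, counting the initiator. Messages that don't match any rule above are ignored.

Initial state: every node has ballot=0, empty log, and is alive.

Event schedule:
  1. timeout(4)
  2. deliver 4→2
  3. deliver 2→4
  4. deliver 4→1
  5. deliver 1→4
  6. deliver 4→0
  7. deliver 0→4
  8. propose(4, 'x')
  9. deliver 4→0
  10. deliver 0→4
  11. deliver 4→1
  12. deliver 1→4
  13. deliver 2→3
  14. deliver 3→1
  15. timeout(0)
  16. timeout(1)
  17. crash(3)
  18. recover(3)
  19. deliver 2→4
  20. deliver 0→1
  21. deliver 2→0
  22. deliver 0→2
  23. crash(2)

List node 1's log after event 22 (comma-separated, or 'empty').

1. timeout(4):  <4:cand b9 ->
2. deliver 4→2:  <2:foll b9 ->
3. deliver 2→4:  nop
4. deliver 4→1:  <1:foll b9 ->
5. deliver 1→4:  <4:lead b9 ->
6. deliver 4→0:  <0:foll b9 ->
7. deliver 0→4:  nop
8. propose(4,'x'):  nop
9. deliver 4→0:  <0:foll b9 x>
10. deliver 0→4:  nop
11. deliver 4→1:  <1:foll b9 x>
12. deliver 1→4:  <4:lead b9 x>
13. deliver 2→3:  nop
14. deliver 3→1:  nop
15. timeout(0):  <0:cand b10 x>
16. timeout(1):  <1:cand b11 x>
17. crash(3):  <3:✗foll b0 ->
18. recover(3):  <3:foll b0 ->
19. deliver 2→4:  nop
20. deliver 0→1:  nop
21. deliver 2→0:  nop
22. deliver 0→2:  <2:foll b10 ->

x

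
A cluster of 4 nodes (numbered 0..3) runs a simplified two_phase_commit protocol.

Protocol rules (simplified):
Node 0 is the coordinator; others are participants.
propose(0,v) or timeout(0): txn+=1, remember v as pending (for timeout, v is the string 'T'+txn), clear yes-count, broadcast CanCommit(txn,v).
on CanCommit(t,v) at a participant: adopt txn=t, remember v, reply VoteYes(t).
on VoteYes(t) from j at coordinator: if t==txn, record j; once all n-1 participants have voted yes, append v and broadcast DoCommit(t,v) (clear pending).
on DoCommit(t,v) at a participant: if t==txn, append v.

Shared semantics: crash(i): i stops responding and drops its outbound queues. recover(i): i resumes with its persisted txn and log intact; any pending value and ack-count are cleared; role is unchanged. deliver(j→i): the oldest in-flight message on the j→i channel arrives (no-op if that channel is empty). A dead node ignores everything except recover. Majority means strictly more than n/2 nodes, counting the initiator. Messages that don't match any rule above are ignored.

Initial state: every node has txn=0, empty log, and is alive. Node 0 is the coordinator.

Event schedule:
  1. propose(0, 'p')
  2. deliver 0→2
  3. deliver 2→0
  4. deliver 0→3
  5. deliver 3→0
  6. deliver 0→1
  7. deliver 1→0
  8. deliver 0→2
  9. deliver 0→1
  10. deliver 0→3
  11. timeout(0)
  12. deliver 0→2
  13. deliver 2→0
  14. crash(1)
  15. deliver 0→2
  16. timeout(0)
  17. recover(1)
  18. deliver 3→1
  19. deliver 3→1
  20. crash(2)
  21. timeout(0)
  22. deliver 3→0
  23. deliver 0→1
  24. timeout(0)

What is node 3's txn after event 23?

1

1. propose(0,'p'):  <0:coor t1 ->
2. deliver 0→2:  <2:part t1 ->
3. deliver 2→0:  nop
4. deliver 0→3:  <3:part t1 ->
5. deliver 3→0:  nop
6. deliver 0→1:  <1:part t1 ->
7. deliver 1→0:  <0:coor t1 p>
8. deliver 0→2:  <2:part t1 p>
9. deliver 0→1:  <1:part t1 p>
10. deliver 0→3:  <3:part t1 p>
11. timeout(0):  <0:coor t2 p>
12. deliver 0→2:  <2:part t2 p>
13. deliver 2→0:  nop
14. crash(1):  <1:✗part t1 p>
15. deliver 0→2:  nop
16. timeout(0):  <0:coor t3 p>
17. recover(1):  <1:part t1 p>
18. deliver 3→1:  nop
19. deliver 3→1:  nop
20. crash(2):  <2:✗part t2 p>
21. timeout(0):  <0:coor t4 p>
22. deliver 3→0:  nop
23. deliver 0→1:  <1:part t2 p>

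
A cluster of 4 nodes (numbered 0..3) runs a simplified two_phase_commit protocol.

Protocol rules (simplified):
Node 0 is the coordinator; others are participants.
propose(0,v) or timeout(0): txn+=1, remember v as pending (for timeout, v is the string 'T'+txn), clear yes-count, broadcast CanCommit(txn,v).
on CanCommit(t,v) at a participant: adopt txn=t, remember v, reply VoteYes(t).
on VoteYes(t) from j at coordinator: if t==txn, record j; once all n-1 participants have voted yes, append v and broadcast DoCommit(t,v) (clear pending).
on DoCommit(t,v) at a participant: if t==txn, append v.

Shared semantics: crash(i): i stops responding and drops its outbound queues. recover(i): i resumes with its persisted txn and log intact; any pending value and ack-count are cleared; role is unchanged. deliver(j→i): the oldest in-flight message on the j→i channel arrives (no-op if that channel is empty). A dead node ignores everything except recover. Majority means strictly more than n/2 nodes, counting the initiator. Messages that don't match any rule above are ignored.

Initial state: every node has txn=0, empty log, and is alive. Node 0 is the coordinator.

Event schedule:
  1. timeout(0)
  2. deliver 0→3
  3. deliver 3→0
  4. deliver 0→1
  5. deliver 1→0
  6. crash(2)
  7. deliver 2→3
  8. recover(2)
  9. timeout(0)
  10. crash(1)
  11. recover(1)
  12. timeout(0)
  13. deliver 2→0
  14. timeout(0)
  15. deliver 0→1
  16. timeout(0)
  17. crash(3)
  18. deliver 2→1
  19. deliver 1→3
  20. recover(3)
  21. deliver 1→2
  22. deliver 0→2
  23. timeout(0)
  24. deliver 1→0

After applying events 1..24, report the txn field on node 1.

2

[1] timeout(0) → N0(coor t1 [-])
[2] deliver 0→3 → N3(part t1 [-])
[3] deliver 3→0 → ∅
[4] deliver 0→1 → N1(part t1 [-])
[5] deliver 1→0 → ∅
[6] crash(2) → N2(✗part t0 [-])
[7] deliver 2→3 → ∅
[8] recover(2) → N2(part t0 [-])
[9] timeout(0) → N0(coor t2 [-])
[10] crash(1) → N1(✗part t1 [-])
[11] recover(1) → N1(part t1 [-])
[12] timeout(0) → N0(coor t3 [-])
[13] deliver 2→0 → ∅
[14] timeout(0) → N0(coor t4 [-])
[15] deliver 0→1 → N1(part t2 [-])
[16] timeout(0) → N0(coor t5 [-])
[17] crash(3) → N3(✗part t1 [-])
[18] deliver 2→1 → ∅
[19] deliver 1→3 → ∅
[20] recover(3) → N3(part t1 [-])
[21] deliver 1→2 → ∅
[22] deliver 0→2 → N2(part t1 [-])
[23] timeout(0) → N0(coor t6 [-])
[24] deliver 1→0 → ∅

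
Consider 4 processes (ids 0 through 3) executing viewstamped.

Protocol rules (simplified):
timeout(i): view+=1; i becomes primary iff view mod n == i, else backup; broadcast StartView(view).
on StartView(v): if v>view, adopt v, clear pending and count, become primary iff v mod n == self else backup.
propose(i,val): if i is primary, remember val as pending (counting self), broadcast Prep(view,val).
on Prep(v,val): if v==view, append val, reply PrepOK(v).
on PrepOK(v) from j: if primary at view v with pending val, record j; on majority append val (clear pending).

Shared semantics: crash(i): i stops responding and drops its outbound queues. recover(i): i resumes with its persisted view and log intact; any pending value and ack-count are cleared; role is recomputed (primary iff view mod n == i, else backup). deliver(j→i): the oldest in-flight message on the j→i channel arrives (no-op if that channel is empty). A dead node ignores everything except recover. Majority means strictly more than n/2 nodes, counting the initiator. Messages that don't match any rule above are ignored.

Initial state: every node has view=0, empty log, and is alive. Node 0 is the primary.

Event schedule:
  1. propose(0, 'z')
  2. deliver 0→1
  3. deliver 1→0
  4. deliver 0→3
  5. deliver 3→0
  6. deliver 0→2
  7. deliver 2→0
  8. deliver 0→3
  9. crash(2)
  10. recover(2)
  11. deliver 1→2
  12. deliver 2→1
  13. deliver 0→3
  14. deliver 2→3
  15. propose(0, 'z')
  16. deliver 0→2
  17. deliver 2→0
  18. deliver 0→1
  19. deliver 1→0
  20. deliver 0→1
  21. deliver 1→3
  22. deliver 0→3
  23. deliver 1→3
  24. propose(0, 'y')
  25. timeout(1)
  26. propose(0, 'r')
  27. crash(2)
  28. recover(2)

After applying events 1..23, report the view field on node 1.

0

step 1 propose(0,'z'): —
step 2 deliver 0→1: 1={back,v=0,log=z}
step 3 deliver 1→0: —
step 4 deliver 0→3: 3={back,v=0,log=z}
step 5 deliver 3→0: 0={prim,v=0,log=z}
step 6 deliver 0→2: 2={back,v=0,log=z}
step 7 deliver 2→0: —
step 8 deliver 0→3: —
step 9 crash(2): 2={✗back,v=0,log=z}
step 10 recover(2): 2={back,v=0,log=z}
step 11 deliver 1→2: —
step 12 deliver 2→1: —
step 13 deliver 0→3: —
step 14 deliver 2→3: —
step 15 propose(0,'z'): —
step 16 deliver 0→2: 2={back,v=0,log=z,z}
step 17 deliver 2→0: —
step 18 deliver 0→1: 1={back,v=0,log=z,z}
step 19 deliver 1→0: 0={prim,v=0,log=z,z}
step 20 deliver 0→1: —
step 21 deliver 1→3: —
step 22 deliver 0→3: 3={back,v=0,log=z,z}
step 23 deliver 1→3: —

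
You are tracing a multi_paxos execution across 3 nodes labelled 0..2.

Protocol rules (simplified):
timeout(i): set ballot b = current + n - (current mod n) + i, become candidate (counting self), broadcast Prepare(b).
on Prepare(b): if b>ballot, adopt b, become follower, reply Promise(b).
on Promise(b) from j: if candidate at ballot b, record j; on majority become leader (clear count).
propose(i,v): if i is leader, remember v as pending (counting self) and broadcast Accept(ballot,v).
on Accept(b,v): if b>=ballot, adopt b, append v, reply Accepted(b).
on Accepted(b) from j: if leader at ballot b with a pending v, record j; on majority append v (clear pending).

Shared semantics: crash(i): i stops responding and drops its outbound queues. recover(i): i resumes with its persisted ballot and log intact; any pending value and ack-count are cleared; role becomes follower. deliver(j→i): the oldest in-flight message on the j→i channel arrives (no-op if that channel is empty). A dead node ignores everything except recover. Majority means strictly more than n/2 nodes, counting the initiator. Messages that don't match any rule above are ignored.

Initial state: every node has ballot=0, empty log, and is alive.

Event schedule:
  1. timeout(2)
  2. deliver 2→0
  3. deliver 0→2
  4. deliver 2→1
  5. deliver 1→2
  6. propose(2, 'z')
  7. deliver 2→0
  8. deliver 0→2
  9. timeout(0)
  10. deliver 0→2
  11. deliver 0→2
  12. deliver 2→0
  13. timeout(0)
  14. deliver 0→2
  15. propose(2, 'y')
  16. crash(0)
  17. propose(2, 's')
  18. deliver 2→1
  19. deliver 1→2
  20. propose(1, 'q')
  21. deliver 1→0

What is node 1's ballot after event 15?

5

e1 timeout(2): 2[cand,b=5,-]
e2 deliver 2→0: 0[foll,b=5,-]
e3 deliver 0→2: 2[lead,b=5,-]
e4 deliver 2→1: 1[foll,b=5,-]
e5 deliver 1→2: ·
e6 propose(2,'z'): ·
e7 deliver 2→0: 0[foll,b=5,z]
e8 deliver 0→2: 2[lead,b=5,z]
e9 timeout(0): 0[cand,b=6,z]
e10 deliver 0→2: 2[foll,b=6,z]
e11 deliver 0→2: ·
e12 deliver 2→0: 0[lead,b=6,z]
e13 timeout(0): 0[cand,b=9,z]
e14 deliver 0→2: 2[foll,b=9,z]
e15 propose(2,'y'): ·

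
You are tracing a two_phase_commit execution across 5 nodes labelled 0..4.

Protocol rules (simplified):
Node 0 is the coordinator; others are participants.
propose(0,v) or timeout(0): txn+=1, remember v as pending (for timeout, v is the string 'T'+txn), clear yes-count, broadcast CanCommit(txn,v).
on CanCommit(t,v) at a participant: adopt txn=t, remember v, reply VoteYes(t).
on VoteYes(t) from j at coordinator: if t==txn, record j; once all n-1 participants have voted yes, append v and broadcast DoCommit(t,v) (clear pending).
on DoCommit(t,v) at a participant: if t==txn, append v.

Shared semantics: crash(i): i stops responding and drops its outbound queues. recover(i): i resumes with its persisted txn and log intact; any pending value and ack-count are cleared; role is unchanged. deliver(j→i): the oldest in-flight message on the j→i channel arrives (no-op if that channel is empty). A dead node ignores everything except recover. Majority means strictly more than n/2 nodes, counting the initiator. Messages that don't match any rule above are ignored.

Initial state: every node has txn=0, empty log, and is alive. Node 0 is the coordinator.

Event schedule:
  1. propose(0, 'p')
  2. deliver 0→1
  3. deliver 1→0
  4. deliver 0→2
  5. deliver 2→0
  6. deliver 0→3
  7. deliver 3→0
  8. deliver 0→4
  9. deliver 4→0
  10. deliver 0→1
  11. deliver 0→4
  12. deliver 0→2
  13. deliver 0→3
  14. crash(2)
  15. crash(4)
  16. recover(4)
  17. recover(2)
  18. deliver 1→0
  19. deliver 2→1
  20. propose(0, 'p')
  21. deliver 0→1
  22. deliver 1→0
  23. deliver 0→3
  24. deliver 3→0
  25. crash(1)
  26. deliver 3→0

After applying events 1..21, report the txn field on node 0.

after 1 — propose(0,'p'): n0:coor/t1/[-]
after 2 — deliver 0→1: n1:part/t1/[-]
after 3 — deliver 1→0: ·
after 4 — deliver 0→2: n2:part/t1/[-]
after 5 — deliver 2→0: ·
after 6 — deliver 0→3: n3:part/t1/[-]
after 7 — deliver 3→0: ·
after 8 — deliver 0→4: n4:part/t1/[-]
after 9 — deliver 4→0: n0:coor/t1/[p]
after 10 — deliver 0→1: n1:part/t1/[p]
after 11 — deliver 0→4: n4:part/t1/[p]
after 12 — deliver 0→2: n2:part/t1/[p]
after 13 — deliver 0→3: n3:part/t1/[p]
after 14 — crash(2): n2:✗part/t1/[p]
after 15 — crash(4): n4:✗part/t1/[p]
after 16 — recover(4): n4:part/t1/[p]
after 17 — recover(2): n2:part/t1/[p]
after 18 — deliver 1→0: ·
after 19 — deliver 2→1: ·
after 20 — propose(0,'p'): n0:coor/t2/[p]
after 21 — deliver 0→1: n1:part/t2/[p]

2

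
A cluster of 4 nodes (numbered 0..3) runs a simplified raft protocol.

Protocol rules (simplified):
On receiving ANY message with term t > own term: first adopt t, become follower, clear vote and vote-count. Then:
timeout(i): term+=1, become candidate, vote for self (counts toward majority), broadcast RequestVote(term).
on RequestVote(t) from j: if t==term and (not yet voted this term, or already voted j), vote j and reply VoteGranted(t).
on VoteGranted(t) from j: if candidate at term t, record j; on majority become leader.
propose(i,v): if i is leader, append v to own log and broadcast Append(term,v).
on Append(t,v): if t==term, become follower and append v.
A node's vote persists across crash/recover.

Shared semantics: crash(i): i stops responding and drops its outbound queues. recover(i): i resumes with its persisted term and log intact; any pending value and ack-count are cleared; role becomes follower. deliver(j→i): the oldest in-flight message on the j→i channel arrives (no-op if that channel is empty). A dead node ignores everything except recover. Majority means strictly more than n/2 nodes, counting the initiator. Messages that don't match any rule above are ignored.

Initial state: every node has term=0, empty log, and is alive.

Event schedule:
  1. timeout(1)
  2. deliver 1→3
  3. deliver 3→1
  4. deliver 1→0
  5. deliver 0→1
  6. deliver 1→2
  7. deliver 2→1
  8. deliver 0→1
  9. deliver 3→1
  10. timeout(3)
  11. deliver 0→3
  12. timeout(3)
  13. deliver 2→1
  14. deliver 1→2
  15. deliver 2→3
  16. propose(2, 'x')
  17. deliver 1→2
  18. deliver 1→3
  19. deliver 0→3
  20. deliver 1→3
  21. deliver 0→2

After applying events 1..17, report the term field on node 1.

e1 timeout(1): 1[cand,t=1,-]
e2 deliver 1→3: 3[foll,t=1,-]
e3 deliver 3→1: ·
e4 deliver 1→0: 0[foll,t=1,-]
e5 deliver 0→1: 1[lead,t=1,-]
e6 deliver 1→2: 2[foll,t=1,-]
e7 deliver 2→1: ·
e8 deliver 0→1: ·
e9 deliver 3→1: ·
e10 timeout(3): 3[cand,t=2,-]
e11 deliver 0→3: ·
e12 timeout(3): 3[cand,t=3,-]
e13 deliver 2→1: ·
e14 deliver 1→2: ·
e15 deliver 2→3: ·
e16 propose(2,'x'): ·
e17 deliver 1→2: ·

1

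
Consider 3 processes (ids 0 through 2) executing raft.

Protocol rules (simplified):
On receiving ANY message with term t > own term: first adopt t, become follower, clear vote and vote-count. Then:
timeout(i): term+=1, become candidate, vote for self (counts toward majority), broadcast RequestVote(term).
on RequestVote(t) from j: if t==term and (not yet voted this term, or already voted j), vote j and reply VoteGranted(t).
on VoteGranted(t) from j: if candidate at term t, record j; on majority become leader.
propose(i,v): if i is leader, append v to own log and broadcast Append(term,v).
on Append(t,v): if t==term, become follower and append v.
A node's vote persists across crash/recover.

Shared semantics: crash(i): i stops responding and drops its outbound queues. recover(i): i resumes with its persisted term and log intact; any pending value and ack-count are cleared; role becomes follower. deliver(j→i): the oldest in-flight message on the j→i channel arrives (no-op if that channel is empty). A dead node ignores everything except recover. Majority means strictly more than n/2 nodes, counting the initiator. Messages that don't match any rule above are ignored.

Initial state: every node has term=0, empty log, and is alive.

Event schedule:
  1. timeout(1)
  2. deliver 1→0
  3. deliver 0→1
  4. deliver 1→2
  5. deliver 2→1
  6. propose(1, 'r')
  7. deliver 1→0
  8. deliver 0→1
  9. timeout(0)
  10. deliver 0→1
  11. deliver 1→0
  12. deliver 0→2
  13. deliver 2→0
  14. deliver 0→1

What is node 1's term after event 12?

2

step 1 timeout(1): 1={cand,t=1,log=-}
step 2 deliver 1→0: 0={foll,t=1,log=-}
step 3 deliver 0→1: 1={lead,t=1,log=-}
step 4 deliver 1→2: 2={foll,t=1,log=-}
step 5 deliver 2→1: —
step 6 propose(1,'r'): 1={lead,t=1,log=r}
step 7 deliver 1→0: 0={foll,t=1,log=r}
step 8 deliver 0→1: —
step 9 timeout(0): 0={cand,t=2,log=r}
step 10 deliver 0→1: 1={foll,t=2,log=r}
step 11 deliver 1→0: 0={lead,t=2,log=r}
step 12 deliver 0→2: 2={foll,t=2,log=-}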